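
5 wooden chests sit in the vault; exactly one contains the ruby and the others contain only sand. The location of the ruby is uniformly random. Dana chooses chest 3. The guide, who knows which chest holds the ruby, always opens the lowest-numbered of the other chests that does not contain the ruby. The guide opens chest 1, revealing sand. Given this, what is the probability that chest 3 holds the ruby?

Condition on the true location of the ruby.
If it is in chest 1 (prior 1/5): the guide opened chest 1, so this case is ruled out; weight (1/5)·0 = 0.
If it is in any of chests 2, 3, 4, and 5 (prior 1/5 each): chest 1 is the lowest-numbered option available, probability 1; weight (1/5)·1 = 1/5 each.
The weights sum to 4/5.
So P(the ruby in chest 3 | the guide opened chest 1) = (1/5) / (4/5) = 1/4.

1/4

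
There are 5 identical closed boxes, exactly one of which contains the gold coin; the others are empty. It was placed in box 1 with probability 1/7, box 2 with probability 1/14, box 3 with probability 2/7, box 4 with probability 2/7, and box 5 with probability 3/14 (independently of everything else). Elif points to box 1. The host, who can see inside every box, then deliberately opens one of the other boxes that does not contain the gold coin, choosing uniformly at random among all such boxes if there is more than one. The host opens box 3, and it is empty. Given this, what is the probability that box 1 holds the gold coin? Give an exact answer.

Apply Bayes' rule, conditioning on where the gold coin actually is.
If it is in box 1 (prior 1/7): the host has 4 equally likely choices, so probability 1/4; weight (1/7)·(1/4) = 1/28.
If it is in box 2 (prior 1/14): the host has 3 equally likely choices, so probability 1/3; weight (1/14)·(1/3) = 1/42.
If it is in box 3 (prior 2/7): the host opened box 3, so this case is ruled out; weight (2/7)·0 = 0.
If it is in box 4 (prior 2/7): the host has 3 equally likely choices, so probability 1/3; weight (2/7)·(1/3) = 2/21.
If it is in box 5 (prior 3/14): the host has 3 equally likely choices, so probability 1/3; weight (3/14)·(1/3) = 1/14.
The weights sum to 19/84.
So P(the gold coin in box 1 | the host opened box 3) = (1/28) / (19/84) = 3/19.

3/19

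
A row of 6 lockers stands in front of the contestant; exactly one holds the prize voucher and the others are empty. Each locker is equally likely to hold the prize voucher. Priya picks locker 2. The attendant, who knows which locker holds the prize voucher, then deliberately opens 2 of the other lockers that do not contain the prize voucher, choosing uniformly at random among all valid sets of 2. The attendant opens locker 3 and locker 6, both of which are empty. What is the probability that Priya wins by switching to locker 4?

5/18

Apply Bayes' rule, conditioning on where the prize voucher actually is.
If it is in any of lockers 1, 4, and 5 (prior 1/6 each): the attendant has 6 equally likely choices, so probability 1/6; weight (1/6)·(1/6) = 1/36 each.
If it is in locker 2 (prior 1/6): the attendant has 10 equally likely choices, so probability 1/10; weight (1/6)·(1/10) = 1/60.
If it is in either of lockers 3 and 6 (prior 1/6 each): that locker was opened and seen not to hold the prize — ruled out; weight (1/6)·0 = 0 each.
The weights sum to 1/10.
So P(the prize voucher in locker 4 | the attendant opened locker 3 and locker 6) = (1/36) / (1/10) = 5/18.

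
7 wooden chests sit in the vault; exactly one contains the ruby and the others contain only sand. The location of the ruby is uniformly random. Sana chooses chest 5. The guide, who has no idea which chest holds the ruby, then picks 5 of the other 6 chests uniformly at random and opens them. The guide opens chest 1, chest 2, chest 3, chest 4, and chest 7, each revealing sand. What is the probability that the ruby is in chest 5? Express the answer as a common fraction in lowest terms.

Because the guide chose which chests to open without knowing where the ruby is, the choice is independent of the prize location. Learning that none of the 5 opened chests holds the ruby simply rules out those 5 locations and leaves the remaining 2 chests still equally likely by symmetry.
So P(the ruby in chest 5) = 1/2.

1/2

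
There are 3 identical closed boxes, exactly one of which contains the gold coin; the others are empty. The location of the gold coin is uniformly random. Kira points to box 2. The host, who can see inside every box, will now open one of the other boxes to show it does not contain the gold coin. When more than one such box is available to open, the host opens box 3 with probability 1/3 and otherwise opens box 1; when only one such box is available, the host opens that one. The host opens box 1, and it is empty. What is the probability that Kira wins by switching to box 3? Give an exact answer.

3/5

Consider each possible location of the gold coin in turn.
If it is in box 1 (prior 1/3): the host opened box 1, so this case is ruled out; weight (1/3)·0 = 0.
If it is in box 2 (prior 1/3): box 3 is available but not opened, probability 2/3; weight (1/3)·(2/3) = 2/9.
If it is in box 3 (prior 1/3): only box 1 is available, probability 1; weight (1/3)·1 = 1/3.
The weights sum to 5/9.
So P(the gold coin in box 3 | the host opened box 1) = (1/3) / (5/9) = 3/5.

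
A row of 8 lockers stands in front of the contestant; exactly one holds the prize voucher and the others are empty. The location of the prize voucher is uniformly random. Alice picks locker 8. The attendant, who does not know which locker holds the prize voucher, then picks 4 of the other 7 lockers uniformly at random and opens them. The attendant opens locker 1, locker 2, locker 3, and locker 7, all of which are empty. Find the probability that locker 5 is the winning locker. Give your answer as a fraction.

1/4

Consider each possible location of the prize voucher in turn.
If it is in any of lockers 1, 2, 3, and 7 (prior 1/8 each): that locker was opened and seen not to hold the prize — ruled out; weight (1/8)·0 = 0 each.
If it is in any of lockers 4, 5, 6, and 8 (prior 1/8 each): the attendant picks exactly this set with probability 1/35 regardless, and none is the prize; weight (1/8)·(1/35) = 1/280 each.
The weights sum to 1/70.
So P(the prize voucher in locker 5 | the attendant opened locker 1, locker 2, locker 3, and locker 7) = (1/280) / (1/70) = 1/4.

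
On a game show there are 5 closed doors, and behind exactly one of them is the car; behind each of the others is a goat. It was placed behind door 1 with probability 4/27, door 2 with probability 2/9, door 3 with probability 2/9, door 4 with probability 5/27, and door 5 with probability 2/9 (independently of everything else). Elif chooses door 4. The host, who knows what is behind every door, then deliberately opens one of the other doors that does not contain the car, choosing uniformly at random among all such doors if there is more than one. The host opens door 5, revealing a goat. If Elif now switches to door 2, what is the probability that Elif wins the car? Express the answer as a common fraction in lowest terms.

Consider each possible location of the car in turn.
If it is behind door 1 (prior 4/27): the host has 3 equally likely choices, so probability 1/3; weight (4/27)·(1/3) = 4/81.
If it is behind either of doors 2 and 3 (prior 2/9 each): the host has 3 equally likely choices, so probability 1/3; weight (2/9)·(1/3) = 2/27 each.
If it is behind door 4 (prior 5/27): the host has 4 equally likely choices, so probability 1/4; weight (5/27)·(1/4) = 5/108.
If it is behind door 5 (prior 2/9): the host opened door 5, so this case is ruled out; weight (2/9)·0 = 0.
The weights sum to 79/324.
So P(the car behind door 2 | the host opened door 5) = (2/27) / (79/324) = 24/79.

24/79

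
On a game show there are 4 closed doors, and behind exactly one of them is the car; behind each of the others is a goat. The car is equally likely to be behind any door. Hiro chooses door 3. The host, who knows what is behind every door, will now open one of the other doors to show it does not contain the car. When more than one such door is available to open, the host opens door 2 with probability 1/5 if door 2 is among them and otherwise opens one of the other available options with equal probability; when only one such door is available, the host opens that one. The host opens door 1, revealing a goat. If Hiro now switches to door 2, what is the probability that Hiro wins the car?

Apply Bayes' rule, conditioning on where the car actually is.
If it is behind door 1 (prior 1/4): the host opened door 1, so this case is ruled out; weight (1/4)·0 = 0.
If it is behind door 2 (prior 1/4): door 2 holds the prize so is unavailable; the host chooses uniformly among the 2 others, probability 1/2; weight (1/4)·(1/2) = 1/8.
If it is behind door 3 (prior 1/4): door 2 is available but not opened; door 1 gets probability (1 − 1/5)/2 = 2/5; weight (1/4)·(2/5) = 1/10.
If it is behind door 4 (prior 1/4): door 2 is available but not opened, probability 4/5; weight (1/4)·(4/5) = 1/5.
The weights sum to 17/40.
So P(the car behind door 2 | the host opened door 1) = (1/8) / (17/40) = 5/17.

5/17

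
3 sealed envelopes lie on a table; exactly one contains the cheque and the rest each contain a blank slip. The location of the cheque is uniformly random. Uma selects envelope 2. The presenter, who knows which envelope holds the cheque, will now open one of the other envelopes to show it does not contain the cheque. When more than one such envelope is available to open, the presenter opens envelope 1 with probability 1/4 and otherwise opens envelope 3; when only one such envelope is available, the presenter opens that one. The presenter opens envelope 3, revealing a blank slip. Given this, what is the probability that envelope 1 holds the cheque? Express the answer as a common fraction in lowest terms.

Apply Bayes' rule, conditioning on where the cheque actually is.
If it is in envelope 1 (prior 1/3): only envelope 3 is available, probability 1; weight (1/3)·1 = 1/3.
If it is in envelope 2 (prior 1/3): envelope 1 is available but not opened, probability 3/4; weight (1/3)·(3/4) = 1/4.
If it is in envelope 3 (prior 1/3): the presenter opened envelope 3, so this case is ruled out; weight (1/3)·0 = 0.
The weights sum to 7/12.
So P(the cheque in envelope 1 | the presenter opened envelope 3) = (1/3) / (7/12) = 4/7.

4/7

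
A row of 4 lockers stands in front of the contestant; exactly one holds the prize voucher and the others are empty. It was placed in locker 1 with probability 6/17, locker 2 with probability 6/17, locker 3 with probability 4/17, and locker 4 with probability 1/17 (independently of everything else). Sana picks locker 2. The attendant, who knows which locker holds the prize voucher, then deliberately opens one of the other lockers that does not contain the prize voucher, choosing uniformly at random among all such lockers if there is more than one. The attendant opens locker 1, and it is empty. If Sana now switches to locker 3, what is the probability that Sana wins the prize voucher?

Consider each possible location of the prize voucher in turn.
If it is in locker 1 (prior 6/17): the attendant opened locker 1, so this case is ruled out; weight (6/17)·0 = 0.
If it is in locker 2 (prior 6/17): the attendant has 3 equally likely choices, so probability 1/3; weight (6/17)·(1/3) = 2/17.
If it is in locker 3 (prior 4/17): the attendant has 2 equally likely choices, so probability 1/2; weight (4/17)·(1/2) = 2/17.
If it is in locker 4 (prior 1/17): the attendant has 2 equally likely choices, so probability 1/2; weight (1/17)·(1/2) = 1/34.
The weights sum to 9/34.
So P(the prize voucher in locker 3 | the attendant opened locker 1) = (2/17) / (9/34) = 4/9.

4/9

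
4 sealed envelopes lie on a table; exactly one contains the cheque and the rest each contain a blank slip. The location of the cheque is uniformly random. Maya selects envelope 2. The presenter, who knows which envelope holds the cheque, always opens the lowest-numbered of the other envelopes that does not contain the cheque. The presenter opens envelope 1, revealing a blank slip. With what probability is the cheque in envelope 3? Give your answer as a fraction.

Consider each possible location of the cheque in turn.
If it is in envelope 1 (prior 1/4): the presenter opened envelope 1, so this case is ruled out; weight (1/4)·0 = 0.
If it is in any of envelopes 2, 3, and 4 (prior 1/4 each): envelope 1 is the lowest-numbered option available, probability 1; weight (1/4)·1 = 1/4 each.
The weights sum to 3/4.
So P(the cheque in envelope 3 | the presenter opened envelope 1) = (1/4) / (3/4) = 1/3.

1/3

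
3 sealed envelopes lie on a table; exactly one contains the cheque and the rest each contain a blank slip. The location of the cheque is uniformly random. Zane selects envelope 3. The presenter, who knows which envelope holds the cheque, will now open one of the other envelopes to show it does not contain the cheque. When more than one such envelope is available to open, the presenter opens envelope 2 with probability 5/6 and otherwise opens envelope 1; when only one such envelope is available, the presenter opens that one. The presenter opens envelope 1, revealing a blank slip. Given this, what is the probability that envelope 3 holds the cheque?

1/7

Apply Bayes' rule, conditioning on where the cheque actually is.
If it is in envelope 1 (prior 1/3): the presenter opened envelope 1, so this case is ruled out; weight (1/3)·0 = 0.
If it is in envelope 2 (prior 1/3): only envelope 1 is available, probability 1; weight (1/3)·1 = 1/3.
If it is in envelope 3 (prior 1/3): envelope 2 is available but not opened, probability 1/6; weight (1/3)·(1/6) = 1/18.
The weights sum to 7/18.
So P(the cheque in envelope 3 | the presenter opened envelope 1) = (1/18) / (7/18) = 1/7.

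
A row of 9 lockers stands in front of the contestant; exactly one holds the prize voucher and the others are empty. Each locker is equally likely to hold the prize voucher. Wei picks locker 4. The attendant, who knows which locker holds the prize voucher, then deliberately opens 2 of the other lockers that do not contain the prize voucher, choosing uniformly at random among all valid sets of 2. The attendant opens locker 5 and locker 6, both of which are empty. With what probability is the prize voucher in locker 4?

Apply Bayes' rule, conditioning on where the prize voucher actually is.
If it is in any of lockers 1, 2, 3, 7, 8, and 9 (prior 1/9 each): the attendant has 21 equally likely choices, so probability 1/21; weight (1/9)·(1/21) = 1/189 each.
If it is in locker 4 (prior 1/9): the attendant has 28 equally likely choices, so probability 1/28; weight (1/9)·(1/28) = 1/252.
If it is in either of lockers 5 and 6 (prior 1/9 each): that locker was opened and seen not to hold the prize — ruled out; weight (1/9)·0 = 0 each.
The weights sum to 1/28.
So P(the prize voucher in locker 4 | the attendant opened locker 5 and locker 6) = (1/252) / (1/28) = 1/9.

1/9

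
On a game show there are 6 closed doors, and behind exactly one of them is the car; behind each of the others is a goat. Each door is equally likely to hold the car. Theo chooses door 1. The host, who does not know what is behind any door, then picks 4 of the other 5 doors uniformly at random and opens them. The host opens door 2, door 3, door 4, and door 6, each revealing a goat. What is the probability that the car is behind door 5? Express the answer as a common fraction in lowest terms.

1/2

Because the host chose which doors to open without knowing where the car is, the choice is independent of the prize location. Learning that none of the 4 opened doors holds the car simply rules out those 4 locations and leaves the remaining 2 doors still equally likely by symmetry.
So P(the car behind door 5) = 1/2.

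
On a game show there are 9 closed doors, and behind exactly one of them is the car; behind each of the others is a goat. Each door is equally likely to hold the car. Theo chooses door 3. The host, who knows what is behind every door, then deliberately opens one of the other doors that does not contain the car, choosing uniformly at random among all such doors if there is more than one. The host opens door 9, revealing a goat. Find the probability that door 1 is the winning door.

8/63

Condition on the true location of the car.
If it is behind any of doors 1, 2, 4, 5, 6, 7, and 8 (prior 1/9 each): the host has 7 equally likely choices, so probability 1/7; weight (1/9)·(1/7) = 1/63 each.
If it is behind door 3 (prior 1/9): the host has 8 equally likely choices, so probability 1/8; weight (1/9)·(1/8) = 1/72.
If it is behind door 9 (prior 1/9): the host opened door 9, so this case is ruled out; weight (1/9)·0 = 0.
The weights sum to 1/8.
So P(the car behind door 1 | the host opened door 9) = (1/63) / (1/8) = 8/63.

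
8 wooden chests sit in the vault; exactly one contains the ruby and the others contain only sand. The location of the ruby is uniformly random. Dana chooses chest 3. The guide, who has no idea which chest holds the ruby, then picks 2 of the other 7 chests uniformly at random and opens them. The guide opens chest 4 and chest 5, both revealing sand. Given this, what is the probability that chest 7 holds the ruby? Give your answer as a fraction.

Apply Bayes' rule, conditioning on where the ruby actually is.
If it is in any of chests 1, 2, 3, 6, 7, and 8 (prior 1/8 each): the guide picks exactly this set with probability 1/21 regardless, and none is the prize; weight (1/8)·(1/21) = 1/168 each.
If it is in either of chests 4 and 5 (prior 1/8 each): that chest was opened and seen not to hold the prize — ruled out; weight (1/8)·0 = 0 each.
The weights sum to 1/28.
So P(the ruby in chest 7 | the guide opened chest 4 and chest 5) = (1/168) / (1/28) = 1/6.

1/6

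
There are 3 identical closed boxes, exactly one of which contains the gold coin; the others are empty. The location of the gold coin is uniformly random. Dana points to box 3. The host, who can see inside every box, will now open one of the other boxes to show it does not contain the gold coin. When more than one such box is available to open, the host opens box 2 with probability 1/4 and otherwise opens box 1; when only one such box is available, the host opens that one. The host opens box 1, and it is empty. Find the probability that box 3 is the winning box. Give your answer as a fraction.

Consider each possible location of the gold coin in turn.
If it is in box 1 (prior 1/3): the host opened box 1, so this case is ruled out; weight (1/3)·0 = 0.
If it is in box 2 (prior 1/3): only box 1 is available, probability 1; weight (1/3)·1 = 1/3.
If it is in box 3 (prior 1/3): box 2 is available but not opened, probability 3/4; weight (1/3)·(3/4) = 1/4.
The weights sum to 7/12.
So P(the gold coin in box 3 | the host opened box 1) = (1/4) / (7/12) = 3/7.

3/7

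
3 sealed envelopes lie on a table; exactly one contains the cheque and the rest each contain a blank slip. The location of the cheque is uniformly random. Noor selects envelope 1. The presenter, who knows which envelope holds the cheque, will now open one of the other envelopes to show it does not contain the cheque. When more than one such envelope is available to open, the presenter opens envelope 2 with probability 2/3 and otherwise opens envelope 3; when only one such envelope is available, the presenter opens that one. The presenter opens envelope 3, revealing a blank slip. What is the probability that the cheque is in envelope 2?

3/4

Consider each possible location of the cheque in turn.
If it is in envelope 1 (prior 1/3): envelope 2 is available but not opened, probability 1/3; weight (1/3)·(1/3) = 1/9.
If it is in envelope 2 (prior 1/3): only envelope 3 is available, probability 1; weight (1/3)·1 = 1/3.
If it is in envelope 3 (prior 1/3): the presenter opened envelope 3, so this case is ruled out; weight (1/3)·0 = 0.
The weights sum to 4/9.
So P(the cheque in envelope 2 | the presenter opened envelope 3) = (1/3) / (4/9) = 3/4.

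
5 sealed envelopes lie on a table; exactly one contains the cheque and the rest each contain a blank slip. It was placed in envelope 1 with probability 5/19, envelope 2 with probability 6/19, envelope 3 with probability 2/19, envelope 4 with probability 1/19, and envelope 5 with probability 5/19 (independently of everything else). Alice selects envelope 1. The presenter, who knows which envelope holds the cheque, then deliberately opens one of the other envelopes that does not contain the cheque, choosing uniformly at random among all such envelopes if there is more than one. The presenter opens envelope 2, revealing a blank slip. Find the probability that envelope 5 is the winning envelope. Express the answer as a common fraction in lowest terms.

20/47

Apply Bayes' rule, conditioning on where the cheque actually is.
If it is in envelope 1 (prior 5/19): the presenter has 4 equally likely choices, so probability 1/4; weight (5/19)·(1/4) = 5/76.
If it is in envelope 2 (prior 6/19): the presenter opened envelope 2, so this case is ruled out; weight (6/19)·0 = 0.
If it is in envelope 3 (prior 2/19): the presenter has 3 equally likely choices, so probability 1/3; weight (2/19)·(1/3) = 2/57.
If it is in envelope 4 (prior 1/19): the presenter has 3 equally likely choices, so probability 1/3; weight (1/19)·(1/3) = 1/57.
If it is in envelope 5 (prior 5/19): the presenter has 3 equally likely choices, so probability 1/3; weight (5/19)·(1/3) = 5/57.
The weights sum to 47/228.
So P(the cheque in envelope 5 | the presenter opened envelope 2) = (5/57) / (47/228) = 20/47.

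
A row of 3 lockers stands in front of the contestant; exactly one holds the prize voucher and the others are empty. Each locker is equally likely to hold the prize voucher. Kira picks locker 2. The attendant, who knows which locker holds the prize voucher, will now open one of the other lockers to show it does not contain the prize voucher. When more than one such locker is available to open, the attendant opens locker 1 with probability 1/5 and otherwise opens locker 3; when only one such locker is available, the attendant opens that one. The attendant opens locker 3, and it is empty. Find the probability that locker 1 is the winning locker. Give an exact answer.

5/9

Apply Bayes' rule, conditioning on where the prize voucher actually is.
If it is in locker 1 (prior 1/3): only locker 3 is available, probability 1; weight (1/3)·1 = 1/3.
If it is in locker 2 (prior 1/3): locker 1 is available but not opened, probability 4/5; weight (1/3)·(4/5) = 4/15.
If it is in locker 3 (prior 1/3): the attendant opened locker 3, so this case is ruled out; weight (1/3)·0 = 0.
The weights sum to 3/5.
So P(the prize voucher in locker 1 | the attendant opened locker 3) = (1/3) / (3/5) = 5/9.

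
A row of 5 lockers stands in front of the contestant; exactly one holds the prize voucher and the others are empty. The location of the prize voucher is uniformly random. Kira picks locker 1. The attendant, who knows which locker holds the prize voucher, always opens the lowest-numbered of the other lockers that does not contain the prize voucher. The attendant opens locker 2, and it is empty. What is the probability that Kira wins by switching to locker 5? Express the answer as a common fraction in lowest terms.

1/4

Consider each possible location of the prize voucher in turn.
If it is in any of lockers 1, 3, 4, and 5 (prior 1/5 each): locker 2 is the lowest-numbered option available, probability 1; weight (1/5)·1 = 1/5 each.
If it is in locker 2 (prior 1/5): the attendant opened locker 2, so this case is ruled out; weight (1/5)·0 = 0.
The weights sum to 4/5.
So P(the prize voucher in locker 5 | the attendant opened locker 2) = (1/5) / (4/5) = 1/4.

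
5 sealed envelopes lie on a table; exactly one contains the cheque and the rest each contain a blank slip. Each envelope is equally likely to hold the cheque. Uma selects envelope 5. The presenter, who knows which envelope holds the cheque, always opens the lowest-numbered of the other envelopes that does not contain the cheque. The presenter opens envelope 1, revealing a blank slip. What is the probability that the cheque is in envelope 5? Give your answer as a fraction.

1/4

Condition on the true location of the cheque.
If it is in envelope 1 (prior 1/5): the presenter opened envelope 1, so this case is ruled out; weight (1/5)·0 = 0.
If it is in any of envelopes 2, 3, 4, and 5 (prior 1/5 each): envelope 1 is the lowest-numbered option available, probability 1; weight (1/5)·1 = 1/5 each.
The weights sum to 4/5.
So P(the cheque in envelope 5 | the presenter opened envelope 1) = (1/5) / (4/5) = 1/4.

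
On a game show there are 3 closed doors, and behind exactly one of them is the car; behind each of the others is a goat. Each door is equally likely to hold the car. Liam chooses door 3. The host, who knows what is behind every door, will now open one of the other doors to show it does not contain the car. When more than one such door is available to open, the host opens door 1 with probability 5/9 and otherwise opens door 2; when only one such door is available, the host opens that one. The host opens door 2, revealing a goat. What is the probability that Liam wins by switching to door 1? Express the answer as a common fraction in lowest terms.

9/13

Consider each possible location of the car in turn.
If it is behind door 1 (prior 1/3): only door 2 is available, probability 1; weight (1/3)·1 = 1/3.
If it is behind door 2 (prior 1/3): the host opened door 2, so this case is ruled out; weight (1/3)·0 = 0.
If it is behind door 3 (prior 1/3): door 1 is available but not opened, probability 4/9; weight (1/3)·(4/9) = 4/27.
The weights sum to 13/27.
So P(the car behind door 1 | the host opened door 2) = (1/3) / (13/27) = 9/13.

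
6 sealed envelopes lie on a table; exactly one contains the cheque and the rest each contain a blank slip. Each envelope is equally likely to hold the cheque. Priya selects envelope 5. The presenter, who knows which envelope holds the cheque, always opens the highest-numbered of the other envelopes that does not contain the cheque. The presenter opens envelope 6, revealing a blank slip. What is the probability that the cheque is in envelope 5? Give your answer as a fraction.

1/5

Consider each possible location of the cheque in turn.
If it is in any of envelopes 1, 2, 3, 4, and 5 (prior 1/6 each): envelope 6 is the highest-numbered option available, probability 1; weight (1/6)·1 = 1/6 each.
If it is in envelope 6 (prior 1/6): the presenter opened envelope 6, so this case is ruled out; weight (1/6)·0 = 0.
The weights sum to 5/6.
So P(the cheque in envelope 5 | the presenter opened envelope 6) = (1/6) / (5/6) = 1/5.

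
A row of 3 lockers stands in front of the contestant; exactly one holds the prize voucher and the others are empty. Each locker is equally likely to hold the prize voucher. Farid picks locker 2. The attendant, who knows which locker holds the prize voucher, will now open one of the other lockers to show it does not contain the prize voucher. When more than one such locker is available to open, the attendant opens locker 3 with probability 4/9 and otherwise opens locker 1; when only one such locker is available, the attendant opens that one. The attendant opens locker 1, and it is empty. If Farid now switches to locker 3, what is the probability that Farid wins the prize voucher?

9/14

Condition on the true location of the prize voucher.
If it is in locker 1 (prior 1/3): the attendant opened locker 1, so this case is ruled out; weight (1/3)·0 = 0.
If it is in locker 2 (prior 1/3): locker 3 is available but not opened, probability 5/9; weight (1/3)·(5/9) = 5/27.
If it is in locker 3 (prior 1/3): only locker 1 is available, probability 1; weight (1/3)·1 = 1/3.
The weights sum to 14/27.
So P(the prize voucher in locker 3 | the attendant opened locker 1) = (1/3) / (14/27) = 9/14.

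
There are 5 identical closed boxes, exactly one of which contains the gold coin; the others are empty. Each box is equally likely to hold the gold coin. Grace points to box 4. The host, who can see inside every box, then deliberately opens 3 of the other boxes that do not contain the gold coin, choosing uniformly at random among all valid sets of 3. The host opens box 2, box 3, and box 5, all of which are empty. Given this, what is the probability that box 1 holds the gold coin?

Consider each possible location of the gold coin in turn.
If it is in box 1 (prior 1/5): the host has no choice, probability 1; weight (1/5)·1 = 1/5.
If it is in any of boxes 2, 3, and 5 (prior 1/5 each): that box was opened and seen not to hold the prize — ruled out; weight (1/5)·0 = 0 each.
If it is in box 4 (prior 1/5): the host has 4 equally likely choices, so probability 1/4; weight (1/5)·(1/4) = 1/20.
The weights sum to 1/4.
So P(the gold coin in box 1 | the host opened box 2, box 3, and box 5) = (1/5) / (1/4) = 4/5.

4/5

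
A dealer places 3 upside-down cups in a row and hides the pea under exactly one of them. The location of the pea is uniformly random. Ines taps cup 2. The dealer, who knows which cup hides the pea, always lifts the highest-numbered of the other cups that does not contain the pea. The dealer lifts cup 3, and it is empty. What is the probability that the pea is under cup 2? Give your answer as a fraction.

1/2

Consider each possible location of the pea in turn.
If it is under either of cups 1 and 2 (prior 1/3 each): cup 3 is the highest-numbered option available, probability 1; weight (1/3)·1 = 1/3 each.
If it is under cup 3 (prior 1/3): the dealer opened cup 3, so this case is ruled out; weight (1/3)·0 = 0.
The weights sum to 2/3.
So P(the pea under cup 2 | the dealer opened cup 3) = (1/3) / (2/3) = 1/2.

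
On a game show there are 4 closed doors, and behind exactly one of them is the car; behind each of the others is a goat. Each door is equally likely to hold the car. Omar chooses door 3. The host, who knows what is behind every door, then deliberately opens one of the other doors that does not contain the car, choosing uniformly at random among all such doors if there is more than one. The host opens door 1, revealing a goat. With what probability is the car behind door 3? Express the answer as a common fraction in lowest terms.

Consider each possible location of the car in turn.
If it is behind door 1 (prior 1/4): the host opened door 1, so this case is ruled out; weight (1/4)·0 = 0.
If it is behind either of doors 2 and 4 (prior 1/4 each): the host has 2 equally likely choices, so probability 1/2; weight (1/4)·(1/2) = 1/8 each.
If it is behind door 3 (prior 1/4): the host has 3 equally likely choices, so probability 1/3; weight (1/4)·(1/3) = 1/12.
The weights sum to 1/3.
So P(the car behind door 3 | the host opened door 1) = (1/12) / (1/3) = 1/4.

1/4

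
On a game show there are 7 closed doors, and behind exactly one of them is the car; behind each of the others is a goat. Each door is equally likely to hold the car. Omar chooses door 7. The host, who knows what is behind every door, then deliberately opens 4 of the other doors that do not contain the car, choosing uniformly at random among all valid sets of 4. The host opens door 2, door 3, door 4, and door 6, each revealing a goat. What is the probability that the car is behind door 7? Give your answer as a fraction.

Condition on the true location of the car.
If it is behind either of doors 1 and 5 (prior 1/7 each): the host has 5 equally likely choices, so probability 1/5; weight (1/7)·(1/5) = 1/35 each.
If it is behind any of doors 2, 3, 4, and 6 (prior 1/7 each): that door was opened and seen not to hold the prize — ruled out; weight (1/7)·0 = 0 each.
If it is behind door 7 (prior 1/7): the host has 15 equally likely choices, so probability 1/15; weight (1/7)·(1/15) = 1/105.
The weights sum to 1/15.
So P(the car behind door 7 | the host opened door 2, door 3, door 4, and door 6) = (1/105) / (1/15) = 1/7.

1/7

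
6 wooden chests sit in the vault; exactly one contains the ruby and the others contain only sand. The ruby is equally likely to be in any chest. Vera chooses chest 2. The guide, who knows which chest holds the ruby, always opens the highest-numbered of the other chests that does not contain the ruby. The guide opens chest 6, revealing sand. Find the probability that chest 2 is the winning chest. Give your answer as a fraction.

1/5

Consider each possible location of the ruby in turn.
If it is in any of chests 1, 2, 3, 4, and 5 (prior 1/6 each): chest 6 is the highest-numbered option available, probability 1; weight (1/6)·1 = 1/6 each.
If it is in chest 6 (prior 1/6): the guide opened chest 6, so this case is ruled out; weight (1/6)·0 = 0.
The weights sum to 5/6.
So P(the ruby in chest 2 | the guide opened chest 6) = (1/6) / (5/6) = 1/5.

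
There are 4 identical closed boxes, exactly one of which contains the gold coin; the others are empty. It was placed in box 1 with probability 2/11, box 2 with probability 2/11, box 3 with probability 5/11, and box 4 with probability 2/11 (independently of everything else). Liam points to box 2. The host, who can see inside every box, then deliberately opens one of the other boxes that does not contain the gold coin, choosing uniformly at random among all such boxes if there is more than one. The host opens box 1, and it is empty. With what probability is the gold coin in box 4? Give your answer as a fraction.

6/25

Apply Bayes' rule, conditioning on where the gold coin actually is.
If it is in box 1 (prior 2/11): the host opened box 1, so this case is ruled out; weight (2/11)·0 = 0.
If it is in box 2 (prior 2/11): the host has 3 equally likely choices, so probability 1/3; weight (2/11)·(1/3) = 2/33.
If it is in box 3 (prior 5/11): the host has 2 equally likely choices, so probability 1/2; weight (5/11)·(1/2) = 5/22.
If it is in box 4 (prior 2/11): the host has 2 equally likely choices, so probability 1/2; weight (2/11)·(1/2) = 1/11.
The weights sum to 25/66.
So P(the gold coin in box 4 | the host opened box 1) = (1/11) / (25/66) = 6/25.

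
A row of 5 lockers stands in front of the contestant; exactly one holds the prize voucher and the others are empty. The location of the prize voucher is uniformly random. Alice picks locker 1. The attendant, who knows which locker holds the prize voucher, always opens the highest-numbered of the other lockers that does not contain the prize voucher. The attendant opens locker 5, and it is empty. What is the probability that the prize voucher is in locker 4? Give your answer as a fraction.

1/4

Condition on the true location of the prize voucher.
If it is in any of lockers 1, 2, 3, and 4 (prior 1/5 each): locker 5 is the highest-numbered option available, probability 1; weight (1/5)·1 = 1/5 each.
If it is in locker 5 (prior 1/5): the attendant opened locker 5, so this case is ruled out; weight (1/5)·0 = 0.
The weights sum to 4/5.
So P(the prize voucher in locker 4 | the attendant opened locker 5) = (1/5) / (4/5) = 1/4.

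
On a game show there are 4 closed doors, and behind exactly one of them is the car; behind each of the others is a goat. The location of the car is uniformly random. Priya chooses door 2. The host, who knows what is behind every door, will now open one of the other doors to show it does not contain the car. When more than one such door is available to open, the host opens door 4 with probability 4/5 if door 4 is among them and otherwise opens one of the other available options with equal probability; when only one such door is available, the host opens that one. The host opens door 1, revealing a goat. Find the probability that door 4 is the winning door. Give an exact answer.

5/8

Apply Bayes' rule, conditioning on where the car actually is.
If it is behind door 1 (prior 1/4): the host opened door 1, so this case is ruled out; weight (1/4)·0 = 0.
If it is behind door 2 (prior 1/4): door 4 is available but not opened; door 1 gets probability (1 − 4/5)/2 = 1/10; weight (1/4)·(1/10) = 1/40.
If it is behind door 3 (prior 1/4): door 4 is available but not opened, probability 1/5; weight (1/4)·(1/5) = 1/20.
If it is behind door 4 (prior 1/4): door 4 holds the prize so is unavailable; the host chooses uniformly among the 2 others, probability 1/2; weight (1/4)·(1/2) = 1/8.
The weights sum to 1/5.
So P(the car behind door 4 | the host opened door 1) = (1/8) / (1/5) = 5/8.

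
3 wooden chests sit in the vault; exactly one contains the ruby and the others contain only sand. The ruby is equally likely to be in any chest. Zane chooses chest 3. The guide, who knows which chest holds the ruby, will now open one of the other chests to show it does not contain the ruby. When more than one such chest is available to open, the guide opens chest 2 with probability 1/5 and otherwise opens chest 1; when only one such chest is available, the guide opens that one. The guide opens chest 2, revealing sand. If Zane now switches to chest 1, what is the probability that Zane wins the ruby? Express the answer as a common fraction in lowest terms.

Apply Bayes' rule, conditioning on where the ruby actually is.
If it is in chest 1 (prior 1/3): only chest 2 is available, probability 1; weight (1/3)·1 = 1/3.
If it is in chest 2 (prior 1/3): the guide opened chest 2, so this case is ruled out; weight (1/3)·0 = 0.
If it is in chest 3 (prior 1/3): chest 2 is available, opened with probability 1/5; weight (1/3)·(1/5) = 1/15.
The weights sum to 2/5.
So P(the ruby in chest 1 | the guide opened chest 2) = (1/3) / (2/5) = 5/6.

5/6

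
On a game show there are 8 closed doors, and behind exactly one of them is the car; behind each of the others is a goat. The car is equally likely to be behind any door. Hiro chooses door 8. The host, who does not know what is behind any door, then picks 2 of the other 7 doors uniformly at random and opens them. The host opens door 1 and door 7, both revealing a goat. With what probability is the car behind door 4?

1/6

Because the host chose which doors to open without knowing where the car is, the choice is independent of the prize location. Learning that none of the 2 opened doors holds the car simply rules out those 2 locations and leaves the remaining 6 doors still equally likely by symmetry.
So P(the car behind door 4) = 1/6.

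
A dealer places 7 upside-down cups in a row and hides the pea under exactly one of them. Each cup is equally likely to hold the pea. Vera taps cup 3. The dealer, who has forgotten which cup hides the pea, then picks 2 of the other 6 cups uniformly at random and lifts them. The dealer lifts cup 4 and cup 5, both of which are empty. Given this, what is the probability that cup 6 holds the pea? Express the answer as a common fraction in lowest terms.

Because the dealer chose which cups to lift without knowing where the pea is, the choice is independent of the prize location. Learning that none of the 2 opened cups holds the pea simply rules out those 2 locations and leaves the remaining 5 cups still equally likely by symmetry.
So P(the pea under cup 6) = 1/5.

1/5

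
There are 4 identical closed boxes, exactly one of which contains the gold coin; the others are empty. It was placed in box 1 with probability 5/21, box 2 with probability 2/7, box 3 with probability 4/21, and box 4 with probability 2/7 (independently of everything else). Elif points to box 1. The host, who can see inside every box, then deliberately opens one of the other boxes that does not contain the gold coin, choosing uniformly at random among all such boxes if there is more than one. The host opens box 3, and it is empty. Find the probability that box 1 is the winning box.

5/23

Apply Bayes' rule, conditioning on where the gold coin actually is.
If it is in box 1 (prior 5/21): the host has 3 equally likely choices, so probability 1/3; weight (5/21)·(1/3) = 5/63.
If it is in either of boxes 2 and 4 (prior 2/7 each): the host has 2 equally likely choices, so probability 1/2; weight (2/7)·(1/2) = 1/7 each.
If it is in box 3 (prior 4/21): the host opened box 3, so this case is ruled out; weight (4/21)·0 = 0.
The weights sum to 23/63.
So P(the gold coin in box 1 | the host opened box 3) = (5/63) / (23/63) = 5/23.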